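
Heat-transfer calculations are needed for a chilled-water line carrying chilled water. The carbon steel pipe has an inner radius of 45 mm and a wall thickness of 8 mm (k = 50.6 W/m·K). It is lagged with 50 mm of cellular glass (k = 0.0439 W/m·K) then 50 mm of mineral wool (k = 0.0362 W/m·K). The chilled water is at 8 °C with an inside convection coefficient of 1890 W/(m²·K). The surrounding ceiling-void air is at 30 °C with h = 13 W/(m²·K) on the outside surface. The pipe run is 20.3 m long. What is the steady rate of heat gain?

Treating each annulus and film as a series resistance:
R_inner film = 1/(h_i·2πr₁L) = 1/(1890×2π×0.045×20.3) = 9.218×10^-5 K/W
R_carbon steel pipe wall = ln(53/45)/(2π×50.6×20.3) = 2.535×10^-5 K/W
R_cellular glass = ln(103/53)/(2π×0.0439×20.3) = 0.1187 K/W
R_mineral wool = ln(153/103)/(2π×0.0362×20.3) = 0.0857 K/W
R_outer film = 1/(h_o·2πr_oL) = 1/(13×2π×0.153×20.3) = 0.003942 K/W
R_total = 0.2084 K/W
Q = ΔT/R_total = 22/0.2084

Q ≈ 106 W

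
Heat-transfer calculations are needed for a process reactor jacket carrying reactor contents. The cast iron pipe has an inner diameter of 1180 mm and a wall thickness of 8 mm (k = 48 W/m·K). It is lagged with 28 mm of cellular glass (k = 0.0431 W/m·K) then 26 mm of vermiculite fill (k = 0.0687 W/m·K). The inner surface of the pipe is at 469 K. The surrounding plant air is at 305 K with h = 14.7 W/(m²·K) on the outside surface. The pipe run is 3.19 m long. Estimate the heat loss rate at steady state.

Treating each annulus and film as a series resistance:
R_cast iron pipe wall = ln(598/590)/(2π×48×3.19) = 1.4×10^-5 K/W
R_cellular glass = ln(626/598)/(2π×0.0431×3.19) = 0.05297 K/W
R_vermiculite fill = ln(652/626)/(2π×0.0687×3.19) = 0.02955 K/W
R_outer film = 1/(h_o·2πr_oL) = 1/(14.7×2π×0.652×3.19) = 0.005206 K/W
R_total = 0.08774 K/W
Q = ΔT/R_total = 164/0.08774

Q ≈ 1870 W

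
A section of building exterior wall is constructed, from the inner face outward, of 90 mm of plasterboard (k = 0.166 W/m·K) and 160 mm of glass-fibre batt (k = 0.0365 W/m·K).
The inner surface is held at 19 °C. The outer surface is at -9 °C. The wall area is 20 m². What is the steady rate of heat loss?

Q ≈ 114 W

Model the wall as resistances in series:
R_plasterboard = L/(kA) = 0.09/(0.166×20) = 0.02711 K/W
R_glass-fibre batt = L/(kA) = 0.16/(0.0365×20) = 0.2192 K/W
R_total = 0.2463 K/W
Q = ΔT / R_total = 28 / 0.2463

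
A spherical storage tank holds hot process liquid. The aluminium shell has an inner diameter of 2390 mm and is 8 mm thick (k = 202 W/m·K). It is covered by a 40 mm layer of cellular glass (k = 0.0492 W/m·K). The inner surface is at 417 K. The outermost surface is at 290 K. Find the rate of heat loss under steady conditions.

Q ≈ 2940 W

For a spherical shell R = (1/r₁ − 1/r₂)/(4πk); film R = 1/(h·4πr²). In series:
R_aluminium shell = (1/1.195 − 1/1.203)/(4π×202) = 2.192×10^-6 K/W
R_cellular glass = (1/1.203 − 1/1.243)/(4π×0.0492) = 0.04327 K/W
R_total = 0.04327 K/W
Q = ΔT/R_total = 127/0.04327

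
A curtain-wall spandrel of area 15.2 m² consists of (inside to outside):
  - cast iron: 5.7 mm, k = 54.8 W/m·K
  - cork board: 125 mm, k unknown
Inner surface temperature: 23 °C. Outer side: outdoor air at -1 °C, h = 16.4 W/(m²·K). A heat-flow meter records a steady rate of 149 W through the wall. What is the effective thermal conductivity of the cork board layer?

Using the resistance-network approach (series):
R_cast iron = L/(kA) = 0.0057/(54.8×15.2) = 6.843×10^-6 K/W
R_outer film = 1/(h_o·A) = 1/(16.4×15.2) = 0.004012 K/W
Sum of known resistances R_other = 0.004018 K/W
Total R = ΔT/Q = 24/149 = 0.1611 K/W
R_cork board = R_total − R_other = 0.1571 K/W
k = L/(R·A) = 0.125/(0.1571×15.2)

k ≈ 0.0524 W/(m·K)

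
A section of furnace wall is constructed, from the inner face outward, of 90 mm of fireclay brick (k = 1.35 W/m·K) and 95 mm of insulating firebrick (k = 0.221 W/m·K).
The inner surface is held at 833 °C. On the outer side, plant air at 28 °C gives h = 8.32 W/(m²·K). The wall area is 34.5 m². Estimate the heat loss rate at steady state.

Q ≈ 45000 W

Series thermal resistances:
R_fireclay brick = L/(kA) = 0.09/(1.35×34.5) = 0.001932 K/W
R_insulating firebrick = L/(kA) = 0.095/(0.221×34.5) = 0.01246 K/W
R_outer film = 1/(h_o·A) = 1/(8.32×34.5) = 0.003484 K/W
R_total = 0.01788 K/W
Q = ΔT / R_total = 805 / 0.01788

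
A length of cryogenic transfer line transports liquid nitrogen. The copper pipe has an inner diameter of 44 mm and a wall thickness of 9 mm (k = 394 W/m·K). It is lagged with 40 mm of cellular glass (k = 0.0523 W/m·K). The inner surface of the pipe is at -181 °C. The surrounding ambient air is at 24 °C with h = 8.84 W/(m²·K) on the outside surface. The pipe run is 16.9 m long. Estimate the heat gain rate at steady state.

Treating each annulus and film as a series resistance:
R_copper pipe wall = ln(31/22)/(2π×394×16.9) = 8.197×10^-6 K/W
R_cellular glass = ln(71/31)/(2π×0.0523×16.9) = 0.1492 K/W
R_outer film = 1/(h_o·2πr_oL) = 1/(8.84×2π×0.071×16.9) = 0.015 K/W
R_total = 0.1642 K/W
Q = ΔT/R_total = 205/0.1642

Q ≈ 1250 W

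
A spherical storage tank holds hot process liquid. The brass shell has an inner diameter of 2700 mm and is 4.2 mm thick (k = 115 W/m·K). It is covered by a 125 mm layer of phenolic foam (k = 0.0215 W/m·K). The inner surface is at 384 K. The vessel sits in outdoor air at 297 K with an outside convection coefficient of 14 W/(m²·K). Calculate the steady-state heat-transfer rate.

Radial (spherical) resistances in series:
R_brass shell = (1/1.35 − 1/1.3542)/(4π×115) = 1.59×10^-6 K/W
R_phenolic foam = (1/1.3542 − 1/1.4792)/(4π×0.0215) = 0.231 K/W
R_outer film = 1/(h·4πr_o²) = 1/(14×4π×1.4792²) = 0.002598 K/W
R_total = 0.2336 K/W
Q = ΔT/R_total = 87/0.2336

Q ≈ 372 W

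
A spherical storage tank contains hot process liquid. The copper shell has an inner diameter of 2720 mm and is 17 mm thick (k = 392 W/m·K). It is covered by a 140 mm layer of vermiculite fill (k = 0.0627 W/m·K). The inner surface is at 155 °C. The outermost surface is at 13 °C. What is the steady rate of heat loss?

Q ≈ 1670 W

Spherical conduction: R = (1/r_in − 1/r_out)/(4πk) per layer; series-sum.
R_copper shell = (1/1.36 − 1/1.377)/(4π×392) = 1.843×10^-6 K/W
R_vermiculite fill = (1/1.377 − 1/1.517)/(4π×0.0627) = 0.08506 K/W
R_total = 0.08506 K/W
Q = ΔT/R_total = 142/0.08506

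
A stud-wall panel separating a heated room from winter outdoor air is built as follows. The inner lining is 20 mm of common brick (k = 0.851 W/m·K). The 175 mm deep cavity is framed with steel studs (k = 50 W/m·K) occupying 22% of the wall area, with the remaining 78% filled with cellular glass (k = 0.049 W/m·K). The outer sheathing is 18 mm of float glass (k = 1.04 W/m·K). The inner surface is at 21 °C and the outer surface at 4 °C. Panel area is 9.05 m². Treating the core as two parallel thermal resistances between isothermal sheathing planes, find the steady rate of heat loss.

Sheathing layers in series; stud and cavity paths in parallel between them.
R_inner = 0.02/(0.851×9.05) = 0.002597 K/W
R_stud  = 0.175/(50×0.22×9.05) = 0.001758 K/W
R_cav   = 0.175/(0.049×0.78×9.05) = 0.5059 K/W
1/R_core = 1/R_stud + 1/R_cav → R_core = 0.001752 K/W
R_outer = 0.018/(1.04×9.05) = 0.001912 K/W
R_total = 0.006261 K/W
Q = ΔT/R_total = 17/0.006261

Q ≈ 2720 W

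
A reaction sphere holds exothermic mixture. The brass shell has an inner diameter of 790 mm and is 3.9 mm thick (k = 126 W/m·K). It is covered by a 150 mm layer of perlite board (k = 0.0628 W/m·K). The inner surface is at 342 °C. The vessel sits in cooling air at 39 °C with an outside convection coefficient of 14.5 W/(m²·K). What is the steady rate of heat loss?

Q ≈ 342 W

Spherical conduction: R = (1/r_in − 1/r_out)/(4πk) per layer; series-sum.
R_brass shell = (1/0.395 − 1/0.3989)/(4π×126) = 1.563×10^-5 K/W
R_perlite board = (1/0.3989 − 1/0.5489)/(4π×0.0628) = 0.8681 K/W
R_outer film = 1/(h·4πr_o²) = 1/(14.5×4π×0.5489²) = 0.01822 K/W
R_total = 0.8863 K/W
Q = ΔT/R_total = 303/0.8863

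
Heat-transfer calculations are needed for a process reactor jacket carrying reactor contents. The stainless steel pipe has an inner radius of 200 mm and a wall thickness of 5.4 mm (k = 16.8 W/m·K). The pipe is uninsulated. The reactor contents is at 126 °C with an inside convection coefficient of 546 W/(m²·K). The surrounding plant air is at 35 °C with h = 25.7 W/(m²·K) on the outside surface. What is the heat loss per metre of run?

For a radial system each layer contributes R = ln(r_out/r_in)/(2πkL); films add R = 1/(hA).
R_inner film = 1/(h_i·2πr₁L) = 1/(546×2π×0.2×1) = 0.001457 K/W
R_stainless steel pipe wall = ln(205.4/200)/(2π×16.8×1) = 2.524×10^-4 K/W
R_outer film = 1/(h_o·2πr_oL) = 1/(25.7×2π×0.2054×1) = 0.03015 K/W
R_total = 0.03186 K/W
Q = ΔT/R_total = 91/0.03186

q′ ≈ 2860 W/m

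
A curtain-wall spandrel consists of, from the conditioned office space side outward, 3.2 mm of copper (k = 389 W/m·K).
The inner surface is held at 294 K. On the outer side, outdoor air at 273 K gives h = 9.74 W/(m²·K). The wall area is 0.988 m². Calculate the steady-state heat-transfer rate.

Q ≈ 202 W

Treating each layer as a thermal resistance in series:
R_copper = L/(kA) = 0.0032/(389×0.988) = 8.326×10^-6 K/W
R_outer film = 1/(h_o·A) = 1/(9.74×0.988) = 0.1039 K/W
R_total = 0.1039 K/W
Q = ΔT / R_total = 21 / 0.1039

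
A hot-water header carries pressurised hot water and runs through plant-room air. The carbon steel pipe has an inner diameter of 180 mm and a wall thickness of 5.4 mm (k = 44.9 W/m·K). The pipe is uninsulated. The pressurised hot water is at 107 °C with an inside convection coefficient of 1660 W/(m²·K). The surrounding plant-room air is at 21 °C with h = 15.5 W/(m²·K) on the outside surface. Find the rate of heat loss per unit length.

q′ ≈ 790 W/m

Cylindrical conduction, so R = ln(r₂/r₁)/(2πkL) per layer, in series:
R_inner film = 1/(h_i·2πr₁L) = 1/(1660×2π×0.09×1) = 0.001065 K/W
R_carbon steel pipe wall = ln(95.4/90)/(2π×44.9×1) = 2.065×10^-4 K/W
R_outer film = 1/(h_o·2πr_oL) = 1/(15.5×2π×0.0954×1) = 0.1076 K/W
R_total = 0.1089 K/W
Q = ΔT/R_total = 86/0.1089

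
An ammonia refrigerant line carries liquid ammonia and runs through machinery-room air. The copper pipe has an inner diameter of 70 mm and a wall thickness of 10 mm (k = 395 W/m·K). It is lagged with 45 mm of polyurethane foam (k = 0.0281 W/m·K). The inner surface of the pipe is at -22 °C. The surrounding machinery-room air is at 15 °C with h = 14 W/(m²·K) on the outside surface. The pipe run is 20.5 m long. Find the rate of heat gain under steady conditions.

Q ≈ 187 W

Radial resistances (cylindrical: R_cond = ln(r_o/r_i)/(2πkL), R_conv = 1/(h·2πrL)):
R_copper pipe wall = ln(45/35)/(2π×395×20.5) = 4.94×10^-6 K/W
R_polyurethane foam = ln(90/45)/(2π×0.0281×20.5) = 0.1915 K/W
R_outer film = 1/(h_o·2πr_oL) = 1/(14×2π×0.09×20.5) = 0.006162 K/W
R_total = 0.1977 K/W
Q = ΔT/R_total = 37/0.1977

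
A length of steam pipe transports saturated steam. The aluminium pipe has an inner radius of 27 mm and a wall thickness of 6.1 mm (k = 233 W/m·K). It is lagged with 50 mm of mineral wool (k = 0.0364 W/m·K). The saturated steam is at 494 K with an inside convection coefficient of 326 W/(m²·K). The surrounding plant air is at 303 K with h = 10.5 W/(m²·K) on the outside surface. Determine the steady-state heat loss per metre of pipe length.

q′ ≈ 45.2 W/m

Per-layer cylindrical resistances, series-summed:
R_inner film = 1/(h_i·2πr₁L) = 1/(326×2π×0.027×1) = 0.01808 K/W
R_aluminium pipe wall = ln(33.1/27)/(2π×233×1) = 1.391×10^-4 K/W
R_mineral wool = ln(83.1/33.1)/(2π×0.0364×1) = 4.025 K/W
R_outer film = 1/(h_o·2πr_oL) = 1/(10.5×2π×0.0831×1) = 0.1824 K/W
R_total = 4.225 K/W
Q = ΔT/R_total = 191/4.225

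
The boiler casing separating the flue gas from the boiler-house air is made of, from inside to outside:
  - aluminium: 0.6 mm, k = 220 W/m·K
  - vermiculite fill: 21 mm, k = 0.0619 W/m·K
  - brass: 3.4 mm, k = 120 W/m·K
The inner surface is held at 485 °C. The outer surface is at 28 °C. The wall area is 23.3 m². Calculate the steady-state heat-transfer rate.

Using the resistance-network approach (series):
R_aluminium = L/(kA) = 0.0006/(220×23.3) = 1.171×10^-7 K/W
R_vermiculite fill = L/(kA) = 0.021/(0.0619×23.3) = 0.01456 K/W
R_brass = L/(kA) = 0.0034/(120×23.3) = 1.216×10^-6 K/W
R_total = 0.01456 K/W
Q = ΔT / R_total = 457 / 0.01456

Q ≈ 31400 W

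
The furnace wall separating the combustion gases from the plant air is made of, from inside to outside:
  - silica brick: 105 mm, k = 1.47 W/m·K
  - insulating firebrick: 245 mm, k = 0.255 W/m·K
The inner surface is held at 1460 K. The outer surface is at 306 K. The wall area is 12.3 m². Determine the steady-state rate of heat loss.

Q ≈ 13800 W

Using the resistance-network approach (series):
R_silica brick = L/(kA) = 0.105/(1.47×12.3) = 0.005807 K/W
R_insulating firebrick = L/(kA) = 0.245/(0.255×12.3) = 0.07811 K/W
R_total = 0.08392 K/W
Q = ΔT / R_total = 1154 / 0.08392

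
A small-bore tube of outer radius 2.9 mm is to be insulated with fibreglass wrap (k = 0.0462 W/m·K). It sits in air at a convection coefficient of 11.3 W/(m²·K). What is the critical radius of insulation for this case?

For a cylinder r_cr = k/h = 0.0462/11.3
r_cr = 4.09 mm; since the bare radius (2.9 mm) is below r_cr, adding a thin layer of insulation will *increase* heat loss.

r_cr ≈ 4.09 mm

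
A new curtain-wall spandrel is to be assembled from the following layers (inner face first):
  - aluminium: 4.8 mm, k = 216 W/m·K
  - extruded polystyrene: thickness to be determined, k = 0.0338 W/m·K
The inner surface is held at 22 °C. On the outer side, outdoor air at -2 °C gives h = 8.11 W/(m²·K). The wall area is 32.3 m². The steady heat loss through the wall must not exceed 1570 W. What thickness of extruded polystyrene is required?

L ≈ 12.5 mm

Treating each layer as a thermal resistance in series:
R_aluminium = L/(kA) = 0.0048/(216×32.3) = 6.88×10^-7 K/W
R_outer film = 1/(h_o·A) = 1/(8.11×32.3) = 0.003817 K/W
Sum of the known resistances R_other = 0.003818 K/W
Required total resistance R_tot = ΔT/Q_allow = 24/1570 = 0.01529 K/W
R_extruded polystyrene = R_tot − R_other = 0.01147 K/W
L = R·k·A = 0.01147×0.0338×32.3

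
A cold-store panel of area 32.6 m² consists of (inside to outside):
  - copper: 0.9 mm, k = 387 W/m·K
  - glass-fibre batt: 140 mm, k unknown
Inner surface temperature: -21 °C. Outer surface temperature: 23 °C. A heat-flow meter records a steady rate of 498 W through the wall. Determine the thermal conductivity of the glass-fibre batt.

k ≈ 0.0486 W/(m·K)

Model the wall as resistances in series:
R_copper = L/(kA) = 0.0009/(387×32.6) = 7.134×10^-8 K/W
Sum of known resistances R_other = 7.134×10^-8 K/W
Total R = ΔT/Q = 44/498 = 0.08835 K/W
R_glass-fibre batt = R_total − R_other = 0.08835 K/W
k = L/(R·A) = 0.14/(0.08835×32.6)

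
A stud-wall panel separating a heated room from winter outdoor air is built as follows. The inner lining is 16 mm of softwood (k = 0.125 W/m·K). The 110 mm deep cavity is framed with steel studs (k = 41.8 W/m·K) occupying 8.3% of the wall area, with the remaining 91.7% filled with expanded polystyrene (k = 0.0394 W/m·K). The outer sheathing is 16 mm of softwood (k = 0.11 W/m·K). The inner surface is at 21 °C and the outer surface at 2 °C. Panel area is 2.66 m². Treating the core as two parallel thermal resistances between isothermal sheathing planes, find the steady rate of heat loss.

Q ≈ 166 W

Sheathing layers in series; stud and cavity paths in parallel between them.
R_inner = 0.016/(0.125×2.66) = 0.04812 K/W
R_stud  = 0.11/(41.8×0.083×2.66) = 0.01192 K/W
R_cav   = 0.11/(0.0394×0.917×2.66) = 1.145 K/W
1/R_core = 1/R_stud + 1/R_cav → R_core = 0.0118 K/W
R_outer = 0.016/(0.11×2.66) = 0.05468 K/W
R_total = 0.1146 K/W
Q = ΔT/R_total = 19/0.1146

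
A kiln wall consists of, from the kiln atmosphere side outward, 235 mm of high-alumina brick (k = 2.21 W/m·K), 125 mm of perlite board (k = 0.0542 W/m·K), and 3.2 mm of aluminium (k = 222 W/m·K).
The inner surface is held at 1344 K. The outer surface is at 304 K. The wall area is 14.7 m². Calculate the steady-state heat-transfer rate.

Thermal resistances in series:
R_high-alumina brick = L/(kA) = 0.235/(2.21×14.7) = 0.007234 K/W
R_perlite board = L/(kA) = 0.125/(0.0542×14.7) = 0.1569 K/W
R_aluminium = L/(kA) = 0.0032/(222×14.7) = 9.806×10^-7 K/W
R_total = 0.1641 K/W
Q = ΔT / R_total = 1040 / 0.1641

Q ≈ 6340 W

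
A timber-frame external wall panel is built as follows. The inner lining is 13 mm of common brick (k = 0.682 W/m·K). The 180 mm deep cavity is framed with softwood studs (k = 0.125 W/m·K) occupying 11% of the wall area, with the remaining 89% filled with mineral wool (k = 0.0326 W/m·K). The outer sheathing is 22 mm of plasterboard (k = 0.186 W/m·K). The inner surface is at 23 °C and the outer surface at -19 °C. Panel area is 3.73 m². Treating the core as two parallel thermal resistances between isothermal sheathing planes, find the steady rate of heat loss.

Sheathing layers in series; stud and cavity paths in parallel between them.
R_inner = 0.013/(0.682×3.73) = 0.00511 K/W
R_stud  = 0.18/(0.125×0.11×3.73) = 3.51 K/W
R_cav   = 0.18/(0.0326×0.89×3.73) = 1.663 K/W
1/R_core = 1/R_stud + 1/R_cav → R_core = 1.128 K/W
R_outer = 0.022/(0.186×3.73) = 0.03171 K/W
R_total = 1.165 K/W
Q = ΔT/R_total = 42/1.165

Q ≈ 36 W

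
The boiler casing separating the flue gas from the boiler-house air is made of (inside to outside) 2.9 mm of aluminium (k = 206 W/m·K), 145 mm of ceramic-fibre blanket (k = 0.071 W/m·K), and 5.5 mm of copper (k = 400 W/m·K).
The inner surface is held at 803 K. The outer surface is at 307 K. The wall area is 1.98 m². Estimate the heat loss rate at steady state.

Q ≈ 481 W

Treating each layer as a thermal resistance in series:
R_aluminium = L/(kA) = 0.0029/(206×1.98) = 7.11×10^-6 K/W
R_ceramic-fibre blanket = L/(kA) = 0.145/(0.071×1.98) = 1.031 K/W
R_copper = L/(kA) = 0.0055/(400×1.98) = 6.944×10^-6 K/W
R_total = 1.031 K/W
Q = ΔT / R_total = 496 / 1.031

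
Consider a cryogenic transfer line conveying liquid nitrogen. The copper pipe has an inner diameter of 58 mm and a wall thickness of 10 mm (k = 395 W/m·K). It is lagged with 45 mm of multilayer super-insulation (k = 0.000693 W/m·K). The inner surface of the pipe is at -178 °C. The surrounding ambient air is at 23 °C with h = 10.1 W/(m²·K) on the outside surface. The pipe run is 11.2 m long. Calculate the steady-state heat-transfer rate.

Q ≈ 12.8 W

For a radial system each layer contributes R = ln(r_out/r_in)/(2πkL); films add R = 1/(hA).
R_copper pipe wall = ln(39/29)/(2π×395×11.2) = 1.066×10^-5 K/W
R_multilayer super-insulation = ln(84/39)/(2π×0.000693×11.2) = 15.73 K/W
R_outer film = 1/(h_o·2πr_oL) = 1/(10.1×2π×0.084×11.2) = 0.01675 K/W
R_total = 15.75 K/W
Q = ΔT/R_total = 201/15.75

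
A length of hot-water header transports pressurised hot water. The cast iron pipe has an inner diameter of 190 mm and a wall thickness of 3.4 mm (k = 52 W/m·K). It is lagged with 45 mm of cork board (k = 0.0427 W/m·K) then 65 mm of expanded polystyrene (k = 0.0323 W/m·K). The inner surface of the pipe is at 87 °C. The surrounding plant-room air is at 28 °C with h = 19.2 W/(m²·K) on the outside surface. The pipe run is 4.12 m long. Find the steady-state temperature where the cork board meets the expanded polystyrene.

For a radial system each layer contributes R = ln(r_out/r_in)/(2πkL); films add R = 1/(hA).
R_cast iron pipe wall = ln(98.4/95)/(2π×52×4.12) = 2.612×10^-5 K/W
R_cork board = ln(143.4/98.4)/(2π×0.0427×4.12) = 0.3407 K/W
R_expanded polystyrene = ln(208.4/143.4)/(2π×0.0323×4.12) = 0.4471 K/W
R_outer film = 1/(h_o·2πr_oL) = 1/(19.2×2π×0.2084×4.12) = 0.009654 K/W
R_total = 0.7975 K/W
Q = ΔT/R_total = 59/0.7975
Q = 74 W
T_interface = T_inner − Q·ΣR(inner→interface) = 87 − 74×0.3407

T ≈ 61.8 °C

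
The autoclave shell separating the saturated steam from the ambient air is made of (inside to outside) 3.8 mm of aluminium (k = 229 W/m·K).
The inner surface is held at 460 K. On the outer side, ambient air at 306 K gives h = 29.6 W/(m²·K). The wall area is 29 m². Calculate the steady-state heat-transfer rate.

Q ≈ 132000 W

Using the resistance-network approach (series):
R_aluminium = L/(kA) = 0.0038/(229×29) = 5.722×10^-7 K/W
R_outer film = 1/(h_o·A) = 1/(29.6×29) = 0.001165 K/W
R_total = 0.001166 K/W
Q = ΔT / R_total = 154 / 0.001166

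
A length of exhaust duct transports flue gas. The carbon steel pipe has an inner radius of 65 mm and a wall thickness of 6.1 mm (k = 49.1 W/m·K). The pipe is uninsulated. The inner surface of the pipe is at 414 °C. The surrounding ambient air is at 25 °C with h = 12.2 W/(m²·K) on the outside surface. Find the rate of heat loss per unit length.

q′ ≈ 2120 W/m

Radial resistances (cylindrical: R_cond = ln(r_o/r_i)/(2πkL), R_conv = 1/(h·2πrL)):
R_carbon steel pipe wall = ln(71.1/65)/(2π×49.1×1) = 2.908×10^-4 K/W
R_outer film = 1/(h_o·2πr_oL) = 1/(12.2×2π×0.0711×1) = 0.1835 K/W
R_total = 0.1838 K/W
Q = ΔT/R_total = 389/0.1838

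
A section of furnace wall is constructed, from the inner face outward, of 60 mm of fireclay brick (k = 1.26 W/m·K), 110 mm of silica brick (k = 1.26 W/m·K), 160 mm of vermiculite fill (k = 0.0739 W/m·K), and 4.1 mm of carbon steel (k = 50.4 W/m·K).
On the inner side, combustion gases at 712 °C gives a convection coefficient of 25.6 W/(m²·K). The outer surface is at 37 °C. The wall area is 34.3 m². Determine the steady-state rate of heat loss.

Q ≈ 9900 W

Thermal resistances in series:
R_inner film = 1/(h_i·A) = 1/(25.6×34.3) = 0.001139 K/W
R_fireclay brick = L/(kA) = 0.06/(1.26×34.3) = 0.001388 K/W
R_silica brick = L/(kA) = 0.11/(1.26×34.3) = 0.002545 K/W
R_vermiculite fill = L/(kA) = 0.16/(0.0739×34.3) = 0.06312 K/W
R_carbon steel = L/(kA) = 0.0041/(50.4×34.3) = 2.372×10^-6 K/W
R_total = 0.0682 K/W
Q = ΔT / R_total = 675 / 0.0682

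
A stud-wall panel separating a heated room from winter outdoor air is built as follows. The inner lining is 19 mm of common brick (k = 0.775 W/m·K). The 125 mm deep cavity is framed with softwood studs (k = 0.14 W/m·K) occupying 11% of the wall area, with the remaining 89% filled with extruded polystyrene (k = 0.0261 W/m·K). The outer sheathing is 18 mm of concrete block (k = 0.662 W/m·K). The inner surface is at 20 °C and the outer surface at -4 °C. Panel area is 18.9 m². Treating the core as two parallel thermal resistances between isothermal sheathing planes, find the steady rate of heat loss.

Q ≈ 138 W

Sheathing layers in series; stud and cavity paths in parallel between them.
R_inner = 0.019/(0.775×18.9) = 0.001297 K/W
R_stud  = 0.125/(0.14×0.11×18.9) = 0.4295 K/W
R_cav   = 0.125/(0.0261×0.89×18.9) = 0.2847 K/W
1/R_core = 1/R_stud + 1/R_cav → R_core = 0.1712 K/W
R_outer = 0.018/(0.662×18.9) = 0.001439 K/W
R_total = 0.1739 K/W
Q = ΔT/R_total = 24/0.1739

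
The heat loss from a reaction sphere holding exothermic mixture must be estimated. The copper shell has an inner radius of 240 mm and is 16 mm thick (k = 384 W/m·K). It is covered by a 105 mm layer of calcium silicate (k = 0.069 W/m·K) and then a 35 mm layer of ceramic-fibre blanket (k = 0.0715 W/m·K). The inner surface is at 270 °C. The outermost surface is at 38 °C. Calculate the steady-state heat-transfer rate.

Radial (spherical) resistances in series:
R_copper shell = (1/0.24 − 1/0.256)/(4π×384) = 5.397×10^-5 K/W
R_calcium silicate = (1/0.256 − 1/0.361)/(4π×0.069) = 1.31 K/W
R_ceramic-fibre blanket = (1/0.361 − 1/0.396)/(4π×0.0715) = 0.2725 K/W
R_total = 1.583 K/W
Q = ΔT/R_total = 232/1.583

Q ≈ 147 W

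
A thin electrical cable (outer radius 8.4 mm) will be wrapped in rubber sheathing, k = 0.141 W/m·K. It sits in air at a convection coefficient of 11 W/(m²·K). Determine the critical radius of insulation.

For a cylinder r_cr = k/h = 0.141/11
r_cr = 12.8 mm; since the bare radius (8.4 mm) is below r_cr, adding a thin layer of insulation will *increase* heat loss.

r_cr ≈ 12.8 mm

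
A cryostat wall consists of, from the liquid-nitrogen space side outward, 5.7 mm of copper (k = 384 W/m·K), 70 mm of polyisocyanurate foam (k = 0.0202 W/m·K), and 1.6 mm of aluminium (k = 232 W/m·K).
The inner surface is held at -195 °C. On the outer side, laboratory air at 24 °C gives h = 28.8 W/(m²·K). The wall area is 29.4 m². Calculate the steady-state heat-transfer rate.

Q ≈ 1840 W

Series thermal resistances:
R_copper = L/(kA) = 0.0057/(384×29.4) = 5.049×10^-7 K/W
R_polyisocyanurate foam = L/(kA) = 0.07/(0.0202×29.4) = 0.1179 K/W
R_aluminium = L/(kA) = 0.0016/(232×29.4) = 2.346×10^-7 K/W
R_outer film = 1/(h_o·A) = 1/(28.8×29.4) = 0.001181 K/W
R_total = 0.1191 K/W
Q = ΔT / R_total = 219 / 0.1191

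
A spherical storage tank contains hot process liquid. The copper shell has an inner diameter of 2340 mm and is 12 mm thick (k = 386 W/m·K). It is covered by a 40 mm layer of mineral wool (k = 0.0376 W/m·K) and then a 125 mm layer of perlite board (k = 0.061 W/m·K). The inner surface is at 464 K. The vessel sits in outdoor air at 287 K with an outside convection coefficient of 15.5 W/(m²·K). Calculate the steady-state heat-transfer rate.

Q ≈ 1100 W

For a spherical shell R = (1/r₁ − 1/r₂)/(4πk); film R = 1/(h·4πr²). In series:
R_copper shell = (1/1.17 − 1/1.182)/(4π×386) = 1.789×10^-6 K/W
R_mineral wool = (1/1.182 − 1/1.222)/(4π×0.0376) = 0.05861 K/W
R_perlite board = (1/1.222 − 1/1.347)/(4π×0.061) = 0.09907 K/W
R_outer film = 1/(h·4πr_o²) = 1/(15.5×4π×1.347²) = 0.00283 K/W
R_total = 0.1605 K/W
Q = ΔT/R_total = 177/0.1605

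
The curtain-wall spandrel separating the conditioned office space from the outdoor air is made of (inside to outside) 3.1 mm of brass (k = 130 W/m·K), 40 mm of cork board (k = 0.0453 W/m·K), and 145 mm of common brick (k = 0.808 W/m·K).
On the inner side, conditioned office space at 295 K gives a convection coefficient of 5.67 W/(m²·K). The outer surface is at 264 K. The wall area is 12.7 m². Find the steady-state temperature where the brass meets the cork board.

T ≈ 291 K

Model the wall as resistances in series:
R_inner film = 1/(h_i·A) = 1/(5.67×12.7) = 0.01389 K/W
R_brass = L/(kA) = 0.0031/(130×12.7) = 1.878×10^-6 K/W
R_cork board = L/(kA) = 0.04/(0.0453×12.7) = 0.06953 K/W
R_common brick = L/(kA) = 0.145/(0.808×12.7) = 0.01413 K/W
R_total = 0.09755 K/W;  Q = ΔT/R_total = 31/0.09755 = 317.8 W
T_interface = T_inner − Q·ΣR(inner→interface) = 295 − 318×0.01389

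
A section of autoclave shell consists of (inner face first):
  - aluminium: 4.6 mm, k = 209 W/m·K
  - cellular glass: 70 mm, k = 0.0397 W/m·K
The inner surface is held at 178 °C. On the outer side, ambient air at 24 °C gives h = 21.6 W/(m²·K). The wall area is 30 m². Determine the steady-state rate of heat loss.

Q ≈ 2550 W

Model the wall as resistances in series:
R_aluminium = L/(kA) = 0.0046/(209×30) = 7.337×10^-7 K/W
R_cellular glass = L/(kA) = 0.07/(0.0397×30) = 0.05877 K/W
R_outer film = 1/(h_o·A) = 1/(21.6×30) = 0.001543 K/W
R_total = 0.06032 K/W
Q = ΔT / R_total = 154 / 0.06032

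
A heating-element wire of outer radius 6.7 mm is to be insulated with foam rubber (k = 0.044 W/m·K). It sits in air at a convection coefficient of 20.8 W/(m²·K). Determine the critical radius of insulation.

For a cylinder r_cr = k/h = 0.044/20.8
r_cr = 2.12 mm; since the bare radius (6.7 mm) is above r_cr, any added insulation will reduce heat loss.

r_cr ≈ 2.12 mm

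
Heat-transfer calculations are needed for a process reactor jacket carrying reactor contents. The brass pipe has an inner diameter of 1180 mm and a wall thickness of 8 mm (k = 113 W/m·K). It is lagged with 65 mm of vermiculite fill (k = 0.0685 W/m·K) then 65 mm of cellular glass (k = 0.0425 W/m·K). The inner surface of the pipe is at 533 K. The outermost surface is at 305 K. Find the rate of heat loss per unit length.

q′ ≈ 386 W/m

For a radial system each layer contributes R = ln(r_out/r_in)/(2πkL); films add R = 1/(hA).
R_brass pipe wall = ln(598/590)/(2π×113×1) = 1.897×10^-5 K/W
R_vermiculite fill = ln(663/598)/(2π×0.0685×1) = 0.2397 K/W
R_cellular glass = ln(728/663)/(2π×0.0425×1) = 0.3502 K/W
R_total = 0.59 K/W
Q = ΔT/R_total = 228/0.59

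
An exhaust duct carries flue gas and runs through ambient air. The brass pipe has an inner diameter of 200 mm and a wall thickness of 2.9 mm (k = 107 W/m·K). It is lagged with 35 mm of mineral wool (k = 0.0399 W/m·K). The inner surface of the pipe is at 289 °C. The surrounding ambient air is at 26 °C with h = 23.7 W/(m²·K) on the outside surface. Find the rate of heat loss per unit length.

q′ ≈ 216 W/m

Radial resistances (cylindrical: R_cond = ln(r_o/r_i)/(2πkL), R_conv = 1/(h·2πrL)):
R_brass pipe wall = ln(102.9/100)/(2π×107×1) = 4.252×10^-5 K/W
R_mineral wool = ln(137.9/102.9)/(2π×0.0399×1) = 1.168 K/W
R_outer film = 1/(h_o·2πr_oL) = 1/(23.7×2π×0.1379×1) = 0.0487 K/W
R_total = 1.217 K/W
Q = ΔT/R_total = 263/1.217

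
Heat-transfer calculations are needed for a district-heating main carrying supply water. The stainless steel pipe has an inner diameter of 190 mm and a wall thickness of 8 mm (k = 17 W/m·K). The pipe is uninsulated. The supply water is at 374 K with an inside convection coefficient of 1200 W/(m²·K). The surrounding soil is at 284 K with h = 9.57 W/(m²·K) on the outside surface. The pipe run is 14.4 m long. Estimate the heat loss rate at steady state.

Q ≈ 7920 W

Cylindrical conduction, so R = ln(r₂/r₁)/(2πkL) per layer, in series:
R_inner film = 1/(h_i·2πr₁L) = 1/(1200×2π×0.095×14.4) = 9.695×10^-5 K/W
R_stainless steel pipe wall = ln(103/95)/(2π×17×14.4) = 5.257×10^-5 K/W
R_outer film = 1/(h_o·2πr_oL) = 1/(9.57×2π×0.103×14.4) = 0.01121 K/W
R_total = 0.01136 K/W
Q = ΔT/R_total = 90/0.01136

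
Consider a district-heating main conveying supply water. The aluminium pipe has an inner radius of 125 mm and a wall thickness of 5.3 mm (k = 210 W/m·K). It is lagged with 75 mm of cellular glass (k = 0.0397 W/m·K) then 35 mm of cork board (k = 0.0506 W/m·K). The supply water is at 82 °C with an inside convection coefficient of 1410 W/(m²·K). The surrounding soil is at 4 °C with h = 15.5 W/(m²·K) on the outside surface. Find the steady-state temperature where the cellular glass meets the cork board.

Cylindrical conduction, so R = ln(r₂/r₁)/(2πkL) per layer, in series:
R_inner film = 1/(h_i·2πr₁L) = 1/(1410×2π×0.125×1) = 9.03×10^-4 K/W
R_aluminium pipe wall = ln(130.3/125)/(2π×210×1) = 3.147×10^-5 K/W
R_cellular glass = ln(205.3/130.3)/(2π×0.0397×1) = 1.823 K/W
R_cork board = ln(240.3/205.3)/(2π×0.0506×1) = 0.4951 K/W
R_outer film = 1/(h_o·2πr_oL) = 1/(15.5×2π×0.2403×1) = 0.04273 K/W
R_total = 2.361 K/W
Q = ΔT/R_total = 78/2.361
Q = 33 W/m
T_interface = T_inner − Q·ΣR(inner→interface) = 82 − 33×1.824

T ≈ 21.8 °C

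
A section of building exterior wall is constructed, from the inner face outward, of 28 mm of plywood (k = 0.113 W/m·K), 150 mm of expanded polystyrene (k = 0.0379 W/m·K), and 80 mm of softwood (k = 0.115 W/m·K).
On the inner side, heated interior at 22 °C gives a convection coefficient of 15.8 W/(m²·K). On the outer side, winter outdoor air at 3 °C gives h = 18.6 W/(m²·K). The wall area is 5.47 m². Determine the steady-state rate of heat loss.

Treating each layer as a thermal resistance in series:
R_inner film = 1/(h_i·A) = 1/(15.8×5.47) = 0.01157 K/W
R_plywood = L/(kA) = 0.028/(0.113×5.47) = 0.0453 K/W
R_expanded polystyrene = L/(kA) = 0.15/(0.0379×5.47) = 0.7235 K/W
R_softwood = L/(kA) = 0.08/(0.115×5.47) = 0.1272 K/W
R_outer film = 1/(h_o·A) = 1/(18.6×5.47) = 0.009829 K/W
R_total = 0.9174 K/W
Q = ΔT / R_total = 19 / 0.9174

Q ≈ 20.7 W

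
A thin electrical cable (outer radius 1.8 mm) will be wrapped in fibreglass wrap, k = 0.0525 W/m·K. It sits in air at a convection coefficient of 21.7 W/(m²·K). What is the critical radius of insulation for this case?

For a cylinder r_cr = k/h = 0.0525/21.7
r_cr = 2.42 mm; since the bare radius (1.8 mm) is below r_cr, adding a thin layer of insulation will *increase* heat loss.

r_cr ≈ 2.42 mm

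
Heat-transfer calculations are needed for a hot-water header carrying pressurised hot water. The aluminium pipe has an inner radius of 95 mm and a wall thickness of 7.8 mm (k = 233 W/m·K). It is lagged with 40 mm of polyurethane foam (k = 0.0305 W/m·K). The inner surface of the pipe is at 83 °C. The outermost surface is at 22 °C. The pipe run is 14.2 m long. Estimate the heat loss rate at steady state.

For a radial system each layer contributes R = ln(r_out/r_in)/(2πkL); films add R = 1/(hA).
R_aluminium pipe wall = ln(102.8/95)/(2π×233×14.2) = 3.796×10^-6 K/W
R_polyurethane foam = ln(142.8/102.8)/(2π×0.0305×14.2) = 0.1208 K/W
R_total = 0.1208 K/W
Q = ΔT/R_total = 61/0.1208

Q ≈ 505 W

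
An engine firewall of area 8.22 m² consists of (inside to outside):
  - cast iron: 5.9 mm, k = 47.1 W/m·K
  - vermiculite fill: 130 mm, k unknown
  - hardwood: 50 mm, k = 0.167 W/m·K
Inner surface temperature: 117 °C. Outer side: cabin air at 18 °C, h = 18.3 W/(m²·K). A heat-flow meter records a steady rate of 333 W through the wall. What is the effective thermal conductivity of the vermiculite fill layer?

Treating each layer as a thermal resistance in series:
R_cast iron = L/(kA) = 0.0059/(47.1×8.22) = 1.524×10^-5 K/W
R_hardwood = L/(kA) = 0.05/(0.167×8.22) = 0.03642 K/W
R_outer film = 1/(h_o·A) = 1/(18.3×8.22) = 0.006648 K/W
Sum of known resistances R_other = 0.04309 K/W
Total R = ΔT/Q = 99/333 = 0.2973 K/W
R_vermiculite fill = R_total − R_other = 0.2542 K/W
k = L/(R·A) = 0.13/(0.2542×8.22)

k ≈ 0.0622 W/(m·K)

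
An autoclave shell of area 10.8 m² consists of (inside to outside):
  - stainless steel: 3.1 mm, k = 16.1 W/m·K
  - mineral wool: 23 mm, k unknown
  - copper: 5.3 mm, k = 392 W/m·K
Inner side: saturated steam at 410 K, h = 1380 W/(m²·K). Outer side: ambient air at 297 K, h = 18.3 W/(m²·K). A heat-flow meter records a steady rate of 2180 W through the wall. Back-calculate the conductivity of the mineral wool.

k ≈ 0.0456 W/(m·K)

Series thermal resistances:
R_inner film = 1/(h_i·A) = 1/(1380×10.8) = 6.71×10^-5 K/W
R_stainless steel = L/(kA) = 0.0031/(16.1×10.8) = 1.783×10^-5 K/W
R_copper = L/(kA) = 0.0053/(392×10.8) = 1.252×10^-6 K/W
R_outer film = 1/(h_o·A) = 1/(18.3×10.8) = 0.00506 K/W
Sum of known resistances R_other = 0.005146 K/W
Total R = ΔT/Q = 113/2180 = 0.05183 K/W
R_mineral wool = R_total − R_other = 0.04669 K/W
k = L/(R·A) = 0.023/(0.04669×10.8)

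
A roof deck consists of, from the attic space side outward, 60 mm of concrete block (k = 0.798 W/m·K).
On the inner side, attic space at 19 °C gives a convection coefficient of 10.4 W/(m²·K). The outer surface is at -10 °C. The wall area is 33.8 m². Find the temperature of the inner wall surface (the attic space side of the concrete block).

T ≈ 2.73 °C

Using the resistance-network approach (series):
R_inner film = 1/(h_i·A) = 1/(10.4×33.8) = 0.002845 K/W
R_concrete block = L/(kA) = 0.06/(0.798×33.8) = 0.002224 K/W
R_total = 0.005069 K/W;  Q = ΔT/R_total = 29/0.005069 = 5721 W
T_interface = T_inner − Q·ΣR(inner→interface) = 19 − 5720×0.002845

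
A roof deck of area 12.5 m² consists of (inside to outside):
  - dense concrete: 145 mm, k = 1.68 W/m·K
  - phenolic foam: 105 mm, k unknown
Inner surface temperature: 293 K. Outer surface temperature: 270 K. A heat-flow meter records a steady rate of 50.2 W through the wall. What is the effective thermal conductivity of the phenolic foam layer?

Series thermal resistances:
R_dense concrete = L/(kA) = 0.145/(1.68×12.5) = 0.006905 K/W
Sum of known resistances R_other = 0.006905 K/W
Total R = ΔT/Q = 23/50.2 = 0.4582 K/W
R_phenolic foam = R_total − R_other = 0.4513 K/W
k = L/(R·A) = 0.105/(0.4513×12.5)

k ≈ 0.0186 W/(m·K)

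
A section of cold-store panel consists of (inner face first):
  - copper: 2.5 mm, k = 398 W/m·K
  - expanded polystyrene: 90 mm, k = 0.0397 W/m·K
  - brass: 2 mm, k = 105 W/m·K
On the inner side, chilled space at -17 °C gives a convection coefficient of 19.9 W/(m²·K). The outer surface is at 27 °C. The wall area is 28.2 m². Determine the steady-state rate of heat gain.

Series thermal resistances:
R_inner film = 1/(h_i·A) = 1/(19.9×28.2) = 0.001782 K/W
R_copper = L/(kA) = 0.0025/(398×28.2) = 2.227×10^-7 K/W
R_expanded polystyrene = L/(kA) = 0.09/(0.0397×28.2) = 0.08039 K/W
R_brass = L/(kA) = 0.002/(105×28.2) = 6.754×10^-7 K/W
R_total = 0.08217 K/W
Q = ΔT / R_total = 44 / 0.08217

Q ≈ 535 W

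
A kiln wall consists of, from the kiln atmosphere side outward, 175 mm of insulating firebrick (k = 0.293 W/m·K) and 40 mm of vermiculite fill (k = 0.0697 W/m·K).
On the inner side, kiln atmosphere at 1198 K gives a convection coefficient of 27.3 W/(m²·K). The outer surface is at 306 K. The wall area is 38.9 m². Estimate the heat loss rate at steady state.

Q ≈ 28700 W

Series thermal resistances:
R_inner film = 1/(h_i·A) = 1/(27.3×38.9) = 9.416×10^-4 K/W
R_insulating firebrick = L/(kA) = 0.175/(0.293×38.9) = 0.01535 K/W
R_vermiculite fill = L/(kA) = 0.04/(0.0697×38.9) = 0.01475 K/W
R_total = 0.03105 K/W
Q = ΔT / R_total = 892 / 0.03105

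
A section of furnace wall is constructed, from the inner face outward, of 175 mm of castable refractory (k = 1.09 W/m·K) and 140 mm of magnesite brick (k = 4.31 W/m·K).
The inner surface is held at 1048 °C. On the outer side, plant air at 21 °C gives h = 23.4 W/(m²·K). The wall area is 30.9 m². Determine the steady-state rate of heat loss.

Q ≈ 135000 W

Treating each layer as a thermal resistance in series:
R_castable refractory = L/(kA) = 0.175/(1.09×30.9) = 0.005196 K/W
R_magnesite brick = L/(kA) = 0.14/(4.31×30.9) = 0.001051 K/W
R_outer film = 1/(h_o·A) = 1/(23.4×30.9) = 0.001383 K/W
R_total = 0.00763 K/W
Q = ΔT / R_total = 1027 / 0.00763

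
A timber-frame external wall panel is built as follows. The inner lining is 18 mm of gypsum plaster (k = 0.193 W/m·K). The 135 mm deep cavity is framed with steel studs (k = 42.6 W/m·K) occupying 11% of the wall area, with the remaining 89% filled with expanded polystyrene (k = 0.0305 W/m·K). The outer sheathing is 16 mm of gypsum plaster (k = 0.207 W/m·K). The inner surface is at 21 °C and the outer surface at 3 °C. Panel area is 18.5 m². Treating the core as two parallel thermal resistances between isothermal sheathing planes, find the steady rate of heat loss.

Q ≈ 1670 W

Sheathing layers in series; stud and cavity paths in parallel between them.
R_inner = 0.018/(0.193×18.5) = 0.005041 K/W
R_stud  = 0.135/(42.6×0.11×18.5) = 0.001557 K/W
R_cav   = 0.135/(0.0305×0.89×18.5) = 0.2688 K/W
1/R_core = 1/R_stud + 1/R_cav → R_core = 0.001548 K/W
R_outer = 0.016/(0.207×18.5) = 0.004178 K/W
R_total = 0.01077 K/W
Q = ΔT/R_total = 18/0.01077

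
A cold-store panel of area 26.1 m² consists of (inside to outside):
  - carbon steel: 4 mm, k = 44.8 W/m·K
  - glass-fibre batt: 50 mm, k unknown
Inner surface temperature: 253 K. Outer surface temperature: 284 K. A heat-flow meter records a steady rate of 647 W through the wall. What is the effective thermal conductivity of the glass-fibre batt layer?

Thermal resistances in series:
R_carbon steel = L/(kA) = 0.004/(44.8×26.1) = 3.421×10^-6 K/W
Sum of known resistances R_other = 3.421×10^-6 K/W
Total R = ΔT/Q = 31/647 = 0.04791 K/W
R_glass-fibre batt = R_total − R_other = 0.04791 K/W
k = L/(R·A) = 0.05/(0.04791×26.1)

k ≈ 0.04 W/(m·K)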